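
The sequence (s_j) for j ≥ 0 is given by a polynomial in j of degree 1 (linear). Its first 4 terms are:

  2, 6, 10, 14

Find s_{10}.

1st diffs: 4, 4, 4 (constant).
So s_j = 4j + 2.
Evaluating at j = 10 gives s_{10} = 42.

42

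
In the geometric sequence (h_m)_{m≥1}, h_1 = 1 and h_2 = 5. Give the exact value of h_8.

78125

Common ratio r = 5.
h_m = 1·5^(m-1).
h_8 = 1·5^7 = 78125.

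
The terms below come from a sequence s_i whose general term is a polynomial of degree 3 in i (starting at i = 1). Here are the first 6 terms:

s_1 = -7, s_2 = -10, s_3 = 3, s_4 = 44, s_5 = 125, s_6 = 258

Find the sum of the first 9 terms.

2685

1st diffs: -3, 13, 41, 81, 133.
2nd diffs: 16, 28, 40, 52.
3rd diffs: 12, 12, 12 (constant).
Newton forward-difference form: s_i = -7 + (-3)·C(i-1,1) + 16·C(i-1,2) + 12·C(i-1,3).
Continuing: 455, 728, 1089.
Summing i = 1..9 (9 terms) gives 2685.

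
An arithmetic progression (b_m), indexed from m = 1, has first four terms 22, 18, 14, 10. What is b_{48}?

-166

Common difference d = -4.
b_m = 22 + (m - 1)·(-4).
b_{48} = 22 + 47·(-4) = -166.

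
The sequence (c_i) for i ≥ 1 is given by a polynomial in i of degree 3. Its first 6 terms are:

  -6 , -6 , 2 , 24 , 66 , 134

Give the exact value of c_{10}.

786

1st diffs: 0, 8, 22, 42, 68.
2nd diffs: 8, 14, 20, 26.
3rd diffs: 6, 6, 6 (constant).
So c_i = i^3 - 2i^2 - i - 4.
Evaluating at i = 10 gives c_{10} = 786.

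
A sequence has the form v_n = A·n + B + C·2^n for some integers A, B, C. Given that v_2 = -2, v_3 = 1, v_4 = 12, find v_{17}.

Plug in n = 2, 3, 4: 2A + B + 4C = -2; 3A + B + 8C = 1; 4A + B + 16C = 12.
Subtracting the first from the second: A + 4C = 3.
Subtracting the second from the third: A + 8C = 11.
Solving: C = 2, A = -5, then B = 0.
Therefore v_{17} = -85 + 0 + 2·131072 = 262059.

262059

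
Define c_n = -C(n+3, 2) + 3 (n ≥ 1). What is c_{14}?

-133

C(17, 2) = 136, so c_{14} = -133.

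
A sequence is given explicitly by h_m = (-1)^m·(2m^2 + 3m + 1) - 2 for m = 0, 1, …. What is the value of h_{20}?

859

(-1)^20 = 1; 2m^2 + 3m + 1 at m=20 is 861; so h_{20} = 859.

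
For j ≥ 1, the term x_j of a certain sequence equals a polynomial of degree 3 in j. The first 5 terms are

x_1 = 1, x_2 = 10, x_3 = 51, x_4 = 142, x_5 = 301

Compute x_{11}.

3691

1st diffs: 9, 41, 91, 159.
2nd diffs: 32, 50, 68.
3rd diffs: 18, 18 (constant).
Newton forward-difference form: x_j = 1 + 9·C(j-1,1) + 32·C(j-1,2) + 18·C(j-1,3).
At j = 11: j-1 = 10, so x_{11} = 1 + 90 + 1440 + 2160 = 3691.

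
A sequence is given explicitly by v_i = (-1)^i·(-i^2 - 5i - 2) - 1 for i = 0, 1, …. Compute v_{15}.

(-1)^15 = -1; -i^2 - 5i - 2 at i=15 is -302; so v_{15} = 301.

301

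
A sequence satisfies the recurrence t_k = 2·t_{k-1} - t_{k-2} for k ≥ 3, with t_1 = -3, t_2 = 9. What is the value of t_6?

Compute successive terms:
t_3 = 21  t_4 = 33  t_5 = 45  t_6 = 57.
(Characteristic roots are 1 and 1.)

57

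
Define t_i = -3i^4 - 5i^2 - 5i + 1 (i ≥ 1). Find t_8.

-12647

t_8 = -3·8^4 - 5·8^2 - 5·8 + 1 = -12647.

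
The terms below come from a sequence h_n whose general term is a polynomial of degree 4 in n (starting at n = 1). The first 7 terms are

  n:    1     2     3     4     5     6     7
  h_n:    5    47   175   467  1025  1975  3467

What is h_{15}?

60835

1st diffs: 42, 128, 292, 558, 950, 1492.
2nd diffs: 86, 164, 266, 392, 542.
3rd diffs: 78, 102, 126, 150.
4th diffs: 24, 24, 24 (constant).
Newton forward-difference form: h_n = 5 + 42·C(n-1,1) + 86·C(n-1,2) + 78·C(n-1,3) + 24·C(n-1,4).
At n = 15: n-1 = 14, so h_{15} = 5 + 588 + 7826 + 28392 + 24024 = 60835.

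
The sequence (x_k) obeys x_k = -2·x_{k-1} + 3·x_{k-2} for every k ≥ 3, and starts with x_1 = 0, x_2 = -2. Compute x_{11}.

29524

Applying the relation repeatedly:
x_3 = 4  x_4 = -14  x_5 = 40  x_6 = -122  x_7 = 364  x_8 = -1094  x_9 = 3280  x_{10} = -9842  x_{11} = 29524.
(Characteristic roots are 1 and -3.)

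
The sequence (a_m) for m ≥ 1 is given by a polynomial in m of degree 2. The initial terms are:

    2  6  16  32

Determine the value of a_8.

1st diffs: 4, 10, 16.
2nd diffs: 6, 6 (constant).
Newton forward-difference form: a_m = 2 + 4·C(m-1,1) + 6·C(m-1,2).
At m = 8: m-1 = 7, so a_8 = 2 + 28 + 126 = 156.

156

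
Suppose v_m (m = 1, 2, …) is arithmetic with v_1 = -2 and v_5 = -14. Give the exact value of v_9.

-26

Common difference d = (-14 - (-2)) / (5 - 1) = -3.
v_m = -2 + (m - 1)·(-3).
v_9 = -2 + 8·(-3) = -26.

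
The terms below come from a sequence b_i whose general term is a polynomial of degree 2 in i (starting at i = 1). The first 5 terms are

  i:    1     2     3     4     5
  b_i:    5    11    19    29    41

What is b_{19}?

419

1st diffs: 6, 8, 10, 12.
2nd diffs: 2, 2, 2 (constant).
Newton forward-difference form: b_i = 5 + 6·C(i-1,1) + 2·C(i-1,2).
At i = 19: i-1 = 18, so b_{19} = 5 + 108 + 306 = 419.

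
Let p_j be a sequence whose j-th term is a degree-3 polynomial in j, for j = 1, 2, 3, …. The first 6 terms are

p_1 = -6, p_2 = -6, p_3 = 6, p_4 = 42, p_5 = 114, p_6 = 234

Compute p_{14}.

1st diffs: 0, 12, 36, 72, 120.
2nd diffs: 12, 24, 36, 48.
3rd diffs: 12, 12, 12 (constant).
So p_j = 2j^3 - 6j^2 + 4j - 6.
Evaluating at j = 14 gives p_{14} = 4362.

4362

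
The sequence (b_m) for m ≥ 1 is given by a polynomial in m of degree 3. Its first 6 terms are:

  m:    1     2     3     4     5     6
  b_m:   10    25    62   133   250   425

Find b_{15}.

6590

1st diffs: 15, 37, 71, 117, 175.
2nd diffs: 22, 34, 46, 58.
3rd diffs: 12, 12, 12 (constant).
Newton forward-difference form: b_m = 10 + 15·C(m-1,1) + 22·C(m-1,2) + 12·C(m-1,3).
At m = 15: m-1 = 14, so b_{15} = 10 + 210 + 2002 + 4368 = 6590.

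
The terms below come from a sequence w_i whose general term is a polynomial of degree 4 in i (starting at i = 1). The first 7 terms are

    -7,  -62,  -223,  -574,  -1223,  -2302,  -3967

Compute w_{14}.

-50174

1st diffs: -55, -161, -351, -649, -1079, -1665.
2nd diffs: -106, -190, -298, -430, -586.
3rd diffs: -84, -108, -132, -156.
4th diffs: -24, -24, -24 (constant).
Newton forward-difference form: w_i = -7 + (-55)·C(i-1,1) + (-106)·C(i-1,2) + (-84)·C(i-1,3) + (-24)·C(i-1,4).
At i = 14: i-1 = 13, so w_{14} = -7 - 715 - 8268 - 24024 - 17160 = -50174.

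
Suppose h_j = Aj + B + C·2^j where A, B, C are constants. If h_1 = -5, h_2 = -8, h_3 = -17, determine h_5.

-83

Write the equations: A + B + 2C = -5; 2A + B + 4C = -8; 3A + B + 8C = -17.
Subtracting the first from the second: A + 2C = -3.
Subtracting the second from the third: A + 4C = -9.
Solving: C = -3, A = 3, then B = -2.
Therefore h_5 = 15 + (-2) + (-3)·32 = -83.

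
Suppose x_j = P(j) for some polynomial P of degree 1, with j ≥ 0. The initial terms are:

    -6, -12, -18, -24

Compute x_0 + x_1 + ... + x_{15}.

1st diffs: -6, -6, -6 (constant).
So x_j = -6j - 6.
Continuing: …, -30, -36, -42, -48, …, x_{15} = -96.
Summing j = 0..15 (16 terms) gives -816.

-816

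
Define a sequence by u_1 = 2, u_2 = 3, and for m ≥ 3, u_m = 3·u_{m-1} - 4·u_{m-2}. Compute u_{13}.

-5983

u_3 = 1  u_4 = -9  u_5 = -31  …  u_{10} = 999  u_{11} = 1201  u_{12} = -393  u_{13} = -5983.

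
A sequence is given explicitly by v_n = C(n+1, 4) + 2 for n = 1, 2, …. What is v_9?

212

C(10, 4) = 210, so v_9 = 212.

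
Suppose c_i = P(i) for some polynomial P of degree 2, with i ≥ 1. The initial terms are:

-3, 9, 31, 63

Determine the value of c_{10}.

1st diffs: 12, 22, 32.
2nd diffs: 10, 10 (constant).
Newton forward-difference form: c_i = -3 + 12·C(i-1,1) + 10·C(i-1,2).
At i = 10: i-1 = 9, so c_{10} = -3 + 108 + 360 = 465.

465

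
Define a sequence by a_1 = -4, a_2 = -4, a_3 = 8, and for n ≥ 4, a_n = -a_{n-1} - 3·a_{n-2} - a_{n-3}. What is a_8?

Iterate the recurrence:
a_4 = 8;  a_5 = -28;  a_6 = -4;  a_7 = 80;  a_8 = -40.

-40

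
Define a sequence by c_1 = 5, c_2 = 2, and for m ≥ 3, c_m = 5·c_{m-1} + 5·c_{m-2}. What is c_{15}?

51896796875

Iterate the recurrence:
c_3 = 35  c_4 = 185  c_5 = 1100  …  c_{12} = 258678125  c_{13} = 1514328125  c_{14} = 8865031250  c_{15} = 51896796875.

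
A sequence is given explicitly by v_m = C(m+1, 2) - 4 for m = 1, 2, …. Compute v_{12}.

C(13, 2) = 78, so v_{12} = 74.

74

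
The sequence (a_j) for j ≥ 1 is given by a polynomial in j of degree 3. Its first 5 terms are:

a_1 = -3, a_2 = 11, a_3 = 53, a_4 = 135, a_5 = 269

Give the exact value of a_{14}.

1st diffs: 14, 42, 82, 134.
2nd diffs: 28, 40, 52.
3rd diffs: 12, 12 (constant).
So a_j = 2j^3 + 2j^2 - 6j - 1.
Evaluating at j = 14 gives a_{14} = 5795.

5795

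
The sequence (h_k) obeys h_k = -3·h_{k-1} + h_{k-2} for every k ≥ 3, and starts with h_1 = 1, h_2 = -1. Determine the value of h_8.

-1549

Step forward from the initial values:
h_3 = 4; h_4 = -13; h_5 = 43; h_6 = -142; h_7 = 469; h_8 = -1549.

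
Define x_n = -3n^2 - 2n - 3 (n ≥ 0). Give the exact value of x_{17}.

-904

x_{17} = -3·17^2 - 2·17 - 3 = -904.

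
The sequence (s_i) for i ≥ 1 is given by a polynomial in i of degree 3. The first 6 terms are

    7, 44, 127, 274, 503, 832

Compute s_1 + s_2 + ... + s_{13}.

29003

1st diffs: 37, 83, 147, 229, 329.
2nd diffs: 46, 64, 82, 100.
3rd diffs: 18, 18, 18 (constant).
Newton forward-difference form: s_i = 7 + 37·C(i-1,1) + 46·C(i-1,2) + 18·C(i-1,3).
Continuing: …, 1279, 1862, 2599, 3508, …, s_{13} = 7447.
Summing i = 1..13 (13 terms) gives 29003.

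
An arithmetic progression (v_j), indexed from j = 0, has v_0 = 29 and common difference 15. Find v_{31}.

v_j = 29 + (j - 0)·15.
v_{31} = 29 + 31·15 = 494.

494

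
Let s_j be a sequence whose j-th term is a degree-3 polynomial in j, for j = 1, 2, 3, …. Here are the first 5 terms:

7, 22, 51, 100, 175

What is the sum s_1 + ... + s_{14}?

1st diffs: 15, 29, 49, 75.
2nd diffs: 14, 20, 26.
3rd diffs: 6, 6 (constant).
Newton forward-difference form: s_j = 7 + 15·C(j-1,1) + 14·C(j-1,2) + 6·C(j-1,3).
Continuing: …, 282, 427, 616, 855, …, s_{14} = 3010.
Summing j = 1..14 (14 terms) gives 12565.

12565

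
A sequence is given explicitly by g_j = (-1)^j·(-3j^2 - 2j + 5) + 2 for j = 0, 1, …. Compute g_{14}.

-609

(-1)^14 = 1; -3j^2 - 2j + 5 at j=14 is -611; so g_{14} = -609.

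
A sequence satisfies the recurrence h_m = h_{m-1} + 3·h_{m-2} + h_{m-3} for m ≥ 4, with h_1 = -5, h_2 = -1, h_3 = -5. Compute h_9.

Iterate the recurrence:
h_4 = -13; h_5 = -29; h_6 = -73; h_7 = -173; h_8 = -421; h_9 = -1013.

-1013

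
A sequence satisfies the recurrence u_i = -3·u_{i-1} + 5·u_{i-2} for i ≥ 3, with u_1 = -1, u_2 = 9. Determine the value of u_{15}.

-981358592

Compute successive terms:
u_3 = -32  u_4 = 141  u_5 = -583  …  u_{12} = 13316286  u_{13} = -55829593  u_{14} = 234070209  u_{15} = -981358592.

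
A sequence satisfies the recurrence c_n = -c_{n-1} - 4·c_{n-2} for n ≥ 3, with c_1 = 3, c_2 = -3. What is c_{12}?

Iterate the recurrence:
c_3 = -9; c_4 = 21; c_5 = 15; c_6 = -99; c_7 = 39; c_8 = 357; c_9 = -513; c_{10} = -915; c_{11} = 2967; c_{12} = 693.

693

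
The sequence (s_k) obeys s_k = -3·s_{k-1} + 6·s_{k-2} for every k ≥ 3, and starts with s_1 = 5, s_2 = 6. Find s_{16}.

Applying the relation repeatedly:
s_3 = 12  s_4 = 0  s_5 = 72  …  s_{13} = 7319160  s_{14} = -32000184  s_{15} = 139915512  s_{16} = -611747640.

-611747640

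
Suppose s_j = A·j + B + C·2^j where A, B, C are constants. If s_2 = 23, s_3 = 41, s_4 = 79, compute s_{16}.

327655

At j = 2, 3, 4: 2A + B + 4C = 23; 3A + B + 8C = 41; 4A + B + 16C = 79.
Subtracting the first from the second: A + 4C = 18.
Subtracting the second from the third: A + 8C = 38.
Solving: C = 5, A = -2, then B = 7.
Hence s_{16} = -2·16 + 7 + 5·65536 = 327655.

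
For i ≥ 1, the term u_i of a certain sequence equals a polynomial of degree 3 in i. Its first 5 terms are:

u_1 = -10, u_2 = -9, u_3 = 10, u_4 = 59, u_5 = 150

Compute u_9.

1174

1st diffs: 1, 19, 49, 91.
2nd diffs: 18, 30, 42.
3rd diffs: 12, 12 (constant).
Newton forward-difference form: u_i = -10 + 1·C(i-1,1) + 18·C(i-1,2) + 12·C(i-1,3).
At i = 9: i-1 = 8, so u_9 = -10 + 8 + 504 + 672 = 1174.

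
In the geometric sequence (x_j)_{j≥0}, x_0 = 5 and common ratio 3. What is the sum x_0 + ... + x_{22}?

x_j = 5·3^(j-0).
S = 5·(3^23 - 1)/(3 - 1) = 5·(94143178827 - 1)/(2) = 235357947065.

235357947065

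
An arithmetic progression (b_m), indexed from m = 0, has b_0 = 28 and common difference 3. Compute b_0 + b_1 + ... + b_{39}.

3460

b_m = 28 + (m - 0)·3.
b_{39} = 145; S = 40·(28 + 145)/2 = 3460.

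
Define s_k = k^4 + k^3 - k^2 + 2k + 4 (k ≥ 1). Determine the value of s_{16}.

69412

s_{16} = 1·16^4 + 1·16^3 - 1·16^2 + 2·16 + 4 = 69412.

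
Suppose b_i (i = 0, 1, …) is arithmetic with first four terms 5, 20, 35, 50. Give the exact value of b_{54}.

Common difference d = 15.
b_i = 5 + (i - 0)·15.
b_{54} = 5 + 54·15 = 815.

815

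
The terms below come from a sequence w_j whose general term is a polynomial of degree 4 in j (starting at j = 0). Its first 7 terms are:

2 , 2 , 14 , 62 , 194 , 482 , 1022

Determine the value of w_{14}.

1st diffs: 0, 12, 48, 132, 288, 540.
2nd diffs: 12, 36, 84, 156, 252.
3rd diffs: 24, 48, 72, 96.
4th diffs: 24, 24, 24 (constant).
Newton forward-difference form: w_j = 2 + 12·C(j,2) + 24·C(j,3) + 24·C(j,4).
At j = 14: j = 14, so w_{14} = 2 + 1092 + 8736 + 24024 = 33854.

33854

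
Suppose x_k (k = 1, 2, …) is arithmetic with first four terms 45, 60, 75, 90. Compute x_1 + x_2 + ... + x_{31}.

8370

Common difference d = 15.
x_k = 45 + (k - 1)·15.
x_{31} = 495; S = 31·(45 + 495)/2 = 8370.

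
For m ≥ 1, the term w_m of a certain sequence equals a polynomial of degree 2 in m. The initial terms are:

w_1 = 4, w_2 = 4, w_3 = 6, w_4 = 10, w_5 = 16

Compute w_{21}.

384

1st diffs: 0, 2, 4, 6.
2nd diffs: 2, 2, 2 (constant).
Newton forward-difference form: w_m = 4 + 2·C(m-1,2).
At m = 21: m-1 = 20, so w_{21} = 4 + 380 = 384.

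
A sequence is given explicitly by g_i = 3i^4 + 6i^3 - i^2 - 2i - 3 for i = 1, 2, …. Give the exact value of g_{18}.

349557

g_{18} = 3·18^4 + 6·18^3 - 1·18^2 - 2·18 - 3 = 349557.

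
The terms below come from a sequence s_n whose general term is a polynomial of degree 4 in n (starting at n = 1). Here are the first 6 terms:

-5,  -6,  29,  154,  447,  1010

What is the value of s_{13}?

1st diffs: -1, 35, 125, 293, 563.
2nd diffs: 36, 90, 168, 270.
3rd diffs: 54, 78, 102.
4th diffs: 24, 24 (constant).
So s_n = n^4 - n^3 - n^2 - 6n + 2.
Evaluating at n = 13 gives s_{13} = 26119.

26119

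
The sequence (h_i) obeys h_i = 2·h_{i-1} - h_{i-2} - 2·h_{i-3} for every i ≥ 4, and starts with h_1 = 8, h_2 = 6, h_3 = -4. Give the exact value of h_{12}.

642

Step forward from the initial values:
h_4 = -30  h_5 = -68  h_6 = -98  h_7 = -68  h_8 = 98  h_9 = 460  h_{10} = 958  h_{11} = 1260  h_{12} = 642.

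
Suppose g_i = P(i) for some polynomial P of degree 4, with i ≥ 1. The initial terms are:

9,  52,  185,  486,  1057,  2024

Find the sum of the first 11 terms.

1st diffs: 43, 133, 301, 571, 967.
2nd diffs: 90, 168, 270, 396.
3rd diffs: 78, 102, 126.
4th diffs: 24, 24 (constant).
Newton forward-difference form: g_i = 9 + 43·C(i-1,1) + 90·C(i-1,2) + 78·C(i-1,3) + 24·C(i-1,4).
Continuing: …, 3537, 5770, 8921, 13212, …, g_{11} = 18889.
Summing i = 1..11 (11 terms) gives 54142.

54142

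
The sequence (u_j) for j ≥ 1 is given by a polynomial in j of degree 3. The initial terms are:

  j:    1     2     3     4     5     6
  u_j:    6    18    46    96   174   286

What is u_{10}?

1194

1st diffs: 12, 28, 50, 78, 112.
2nd diffs: 16, 22, 28, 34.
3rd diffs: 6, 6, 6 (constant).
Newton forward-difference form: u_j = 6 + 12·C(j-1,1) + 16·C(j-1,2) + 6·C(j-1,3).
At j = 10: j-1 = 9, so u_{10} = 6 + 108 + 576 + 504 = 1194.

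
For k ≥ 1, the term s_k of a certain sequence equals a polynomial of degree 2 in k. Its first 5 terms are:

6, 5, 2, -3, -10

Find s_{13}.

1st diffs: -1, -3, -5, -7.
2nd diffs: -2, -2, -2 (constant).
Newton forward-difference form: s_k = 6 + (-1)·C(k-1,1) + (-2)·C(k-1,2).
At k = 13: k-1 = 12, so s_{13} = 6 - 12 - 132 = -138.

-138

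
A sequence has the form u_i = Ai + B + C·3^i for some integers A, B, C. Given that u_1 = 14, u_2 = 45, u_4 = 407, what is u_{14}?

23914857

Write the equations: A + B + 3C = 14; 2A + B + 9C = 45; 4A + B + 81C = 407.
Subtracting the first from the second: A + 6C = 31.
Subtracting the second from the third: 2A + 72C = 362.
Solving: C = 5, A = 1, then B = -2.
Hence u_{14} = 1·14 + (-2) + 5·4782969 = 23914857.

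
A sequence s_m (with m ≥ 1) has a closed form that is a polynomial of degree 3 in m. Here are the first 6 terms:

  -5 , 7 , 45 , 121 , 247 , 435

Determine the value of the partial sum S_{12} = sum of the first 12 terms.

1st diffs: 12, 38, 76, 126, 188.
2nd diffs: 26, 38, 50, 62.
3rd diffs: 12, 12, 12 (constant).
So s_m = 2m^3 + m^2 - 5m - 3.
Continuing: …, 697, 1045, 1491, 2047, …, s_{12} = 3537.
Summing m = 1..12 (12 terms) gives 12392.

12392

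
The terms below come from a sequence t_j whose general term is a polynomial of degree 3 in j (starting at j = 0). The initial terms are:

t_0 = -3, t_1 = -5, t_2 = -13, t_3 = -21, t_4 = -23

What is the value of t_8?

149

1st diffs: -2, -8, -8, -2.
2nd diffs: -6, 0, 6.
3rd diffs: 6, 6 (constant).
Newton forward-difference form: t_j = -3 + (-2)·C(j,1) + (-6)·C(j,2) + 6·C(j,3).
At j = 8: j = 8, so t_8 = -3 - 16 - 168 + 336 = 149.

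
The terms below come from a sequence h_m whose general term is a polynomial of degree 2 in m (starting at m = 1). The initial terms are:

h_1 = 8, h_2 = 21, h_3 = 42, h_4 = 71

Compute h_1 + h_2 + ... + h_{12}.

2714

1st diffs: 13, 21, 29.
2nd diffs: 8, 8 (constant).
Newton forward-difference form: h_m = 8 + 13·C(m-1,1) + 8·C(m-1,2).
Continuing: …, 108, 153, 206, 267, …, h_{12} = 591.
Summing m = 1..12 (12 terms) gives 2714.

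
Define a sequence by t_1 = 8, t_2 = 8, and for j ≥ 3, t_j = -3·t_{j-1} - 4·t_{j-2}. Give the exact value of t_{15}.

57544

Step forward from the initial values:
t_3 = -56, t_4 = 136, t_5 = -184, …, t_{12} = 32392, t_{13} = -66232, t_{14} = 69128, t_{15} = 57544.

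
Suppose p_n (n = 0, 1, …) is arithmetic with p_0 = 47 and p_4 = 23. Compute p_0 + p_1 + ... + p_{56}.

-6897

Common difference d = (23 - 47) / (4 - 0) = -6.
p_n = 47 + (n - 0)·(-6).
p_{56} = -289; S = 57·(47 + (-289))/2 = -6897.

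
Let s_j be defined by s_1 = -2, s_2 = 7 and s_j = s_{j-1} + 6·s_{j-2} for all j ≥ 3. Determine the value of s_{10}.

Iterate the recurrence:
s_3 = -5; s_4 = 37; s_5 = 7; s_6 = 229; s_7 = 271; s_8 = 1645; s_9 = 3271; s_{10} = 13141.
(Characteristic roots are 3 and -2.)

13141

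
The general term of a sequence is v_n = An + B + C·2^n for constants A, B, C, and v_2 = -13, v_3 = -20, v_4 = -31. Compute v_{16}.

-65587

At n = 2, 3, 4: 2A + B + 4C = -13; 3A + B + 8C = -20; 4A + B + 16C = -31.
Subtracting the first from the second: A + 4C = -7.
Subtracting the second from the third: A + 8C = -11.
Solving: C = -1, A = -3, then B = -3.
Therefore v_{16} = -48 + (-3) + (-1)·65536 = -65587.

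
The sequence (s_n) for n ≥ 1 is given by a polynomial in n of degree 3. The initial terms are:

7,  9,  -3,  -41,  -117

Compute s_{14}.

-4491

1st diffs: 2, -12, -38, -76.
2nd diffs: -14, -26, -38.
3rd diffs: -12, -12 (constant).
Newton forward-difference form: s_n = 7 + 2·C(n-1,1) + (-14)·C(n-1,2) + (-12)·C(n-1,3).
At n = 14: n-1 = 13, so s_{14} = 7 + 26 - 1092 - 3432 = -4491.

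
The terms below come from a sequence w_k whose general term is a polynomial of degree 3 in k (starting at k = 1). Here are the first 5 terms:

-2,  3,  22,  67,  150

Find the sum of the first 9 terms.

2850

1st diffs: 5, 19, 45, 83.
2nd diffs: 14, 26, 38.
3rd diffs: 12, 12 (constant).
Newton forward-difference form: w_k = -2 + 5·C(k-1,1) + 14·C(k-1,2) + 12·C(k-1,3).
Continuing: 283, 478, 747, 1102.
Summing k = 1..9 (9 terms) gives 2850.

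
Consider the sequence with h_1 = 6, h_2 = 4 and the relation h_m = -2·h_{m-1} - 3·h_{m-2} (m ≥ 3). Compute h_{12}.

Applying the relation repeatedly:
h_3 = -26  h_4 = 40  h_5 = -2  h_6 = -116  h_7 = 238  h_8 = -128  h_9 = -458  h_{10} = 1300  h_{11} = -1226  h_{12} = -1448.

-1448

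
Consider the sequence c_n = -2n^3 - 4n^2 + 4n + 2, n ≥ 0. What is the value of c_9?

c_9 = -2·9^3 - 4·9^2 + 4·9 + 2 = -1744.

-1744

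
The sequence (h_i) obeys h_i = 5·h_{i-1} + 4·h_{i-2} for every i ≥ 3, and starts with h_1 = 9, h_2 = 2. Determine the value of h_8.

Iterate the recurrence:
h_3 = 46  h_4 = 238  h_5 = 1374  h_6 = 7822  h_7 = 44606  h_8 = 254318.

254318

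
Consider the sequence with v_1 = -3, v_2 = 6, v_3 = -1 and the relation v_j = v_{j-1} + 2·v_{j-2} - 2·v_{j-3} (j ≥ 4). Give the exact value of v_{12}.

Step forward from the initial values:
v_4 = 17; v_5 = 3; v_6 = 39; v_7 = 11; v_8 = 83; v_9 = 27; v_{10} = 171; v_{11} = 59; v_{12} = 347.

347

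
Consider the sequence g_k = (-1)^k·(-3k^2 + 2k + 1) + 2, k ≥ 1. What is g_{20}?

(-1)^20 = 1; -3k^2 + 2k + 1 at k=20 is -1159; so g_{20} = -1157.

-1157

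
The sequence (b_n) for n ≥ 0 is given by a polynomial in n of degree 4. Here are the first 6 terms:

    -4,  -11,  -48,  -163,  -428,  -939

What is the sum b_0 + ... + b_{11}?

-49878

1st diffs: -7, -37, -115, -265, -511.
2nd diffs: -30, -78, -150, -246.
3rd diffs: -48, -72, -96.
4th diffs: -24, -24 (constant).
Newton forward-difference form: b_n = -4 + (-7)·C(n,1) + (-30)·C(n,2) + (-48)·C(n,3) + (-24)·C(n,4).
Continuing: …, -1816, -3203, -5268, -8203, …, b_{11} = -17571.
Summing n = 0..11 (12 terms) gives -49878.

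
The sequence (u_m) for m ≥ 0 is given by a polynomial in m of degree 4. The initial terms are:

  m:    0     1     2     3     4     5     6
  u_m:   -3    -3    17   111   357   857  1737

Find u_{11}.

17927

1st diffs: 0, 20, 94, 246, 500, 880.
2nd diffs: 20, 74, 152, 254, 380.
3rd diffs: 54, 78, 102, 126.
4th diffs: 24, 24, 24 (constant).
So u_m = m^4 + 3m^3 - 6m^2 + 2m - 3.
Evaluating at m = 11 gives u_{11} = 17927.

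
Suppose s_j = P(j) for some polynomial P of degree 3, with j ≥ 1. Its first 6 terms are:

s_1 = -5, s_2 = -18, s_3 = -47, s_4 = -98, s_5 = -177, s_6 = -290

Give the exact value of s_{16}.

1st diffs: -13, -29, -51, -79, -113.
2nd diffs: -16, -22, -28, -34.
3rd diffs: -6, -6, -6 (constant).
Newton forward-difference form: s_j = -5 + (-13)·C(j-1,1) + (-16)·C(j-1,2) + (-6)·C(j-1,3).
At j = 16: j-1 = 15, so s_{16} = -5 - 195 - 1680 - 2730 = -4610.

-4610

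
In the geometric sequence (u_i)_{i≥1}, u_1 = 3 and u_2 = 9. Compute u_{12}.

Common ratio r = 3.
u_i = 3·3^(i-1).
u_{12} = 3·3^11 = 531441.

531441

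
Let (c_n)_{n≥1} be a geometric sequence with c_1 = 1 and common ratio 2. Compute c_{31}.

c_n = 1·2^(n-1).
c_{31} = 1·2^30 = 1073741824.

1073741824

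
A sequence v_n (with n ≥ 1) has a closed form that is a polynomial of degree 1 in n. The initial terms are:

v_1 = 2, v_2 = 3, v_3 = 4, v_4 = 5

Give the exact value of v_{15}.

16

1st diffs: 1, 1, 1 (constant).
So v_n = n + 1.
Evaluating at n = 15 gives v_{15} = 16.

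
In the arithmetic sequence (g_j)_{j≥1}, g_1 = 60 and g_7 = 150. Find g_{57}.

900

Common difference d = (150 - 60) / (7 - 1) = 15.
g_j = 60 + (j - 1)·15.
g_{57} = 60 + 56·15 = 900.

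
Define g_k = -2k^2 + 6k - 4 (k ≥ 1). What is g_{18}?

-544

g_{18} = -2·18^2 + 6·18 - 4 = -544.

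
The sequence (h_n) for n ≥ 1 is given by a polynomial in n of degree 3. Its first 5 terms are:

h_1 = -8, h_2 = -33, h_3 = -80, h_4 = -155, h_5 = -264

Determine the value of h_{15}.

-4544

1st diffs: -25, -47, -75, -109.
2nd diffs: -22, -28, -34.
3rd diffs: -6, -6 (constant).
Newton forward-difference form: h_n = -8 + (-25)·C(n-1,1) + (-22)·C(n-1,2) + (-6)·C(n-1,3).
At n = 15: n-1 = 14, so h_{15} = -8 - 350 - 2002 - 2184 = -4544.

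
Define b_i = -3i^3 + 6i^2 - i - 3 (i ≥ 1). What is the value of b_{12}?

-4335

b_{12} = -3·12^3 + 6·12^2 - 1·12 - 3 = -4335.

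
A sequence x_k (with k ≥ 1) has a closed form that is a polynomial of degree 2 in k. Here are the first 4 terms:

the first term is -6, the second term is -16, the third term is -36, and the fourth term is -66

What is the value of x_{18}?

-1536

1st diffs: -10, -20, -30.
2nd diffs: -10, -10 (constant).
Newton forward-difference form: x_k = -6 + (-10)·C(k-1,1) + (-10)·C(k-1,2).
At k = 18: k-1 = 17, so x_{18} = -6 - 170 - 1360 = -1536.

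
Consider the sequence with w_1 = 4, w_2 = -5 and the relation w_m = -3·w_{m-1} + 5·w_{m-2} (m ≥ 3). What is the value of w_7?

9860

Applying the relation repeatedly:
w_3 = 35; w_4 = -130; w_5 = 565; w_6 = -2345; w_7 = 9860.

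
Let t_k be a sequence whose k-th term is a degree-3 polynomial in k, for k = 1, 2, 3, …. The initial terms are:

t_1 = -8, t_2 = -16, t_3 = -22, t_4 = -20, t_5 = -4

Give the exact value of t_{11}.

722

1st diffs: -8, -6, 2, 16.
2nd diffs: 2, 8, 14.
3rd diffs: 6, 6 (constant).
So t_k = k^3 - 5k^2 - 4.
Evaluating at k = 11 gives t_{11} = 722.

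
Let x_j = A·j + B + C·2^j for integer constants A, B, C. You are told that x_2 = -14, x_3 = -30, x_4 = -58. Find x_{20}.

-3145802

The three given values yield: 2A + B + 4C = -14; 3A + B + 8C = -30; 4A + B + 16C = -58.
Subtracting the first from the second: A + 4C = -16.
Subtracting the second from the third: A + 8C = -28.
Solving: C = -3, A = -4, then B = 6.
So x_j = -4·j + 6 + (-3)·2^j; at j=20 this is -3145802.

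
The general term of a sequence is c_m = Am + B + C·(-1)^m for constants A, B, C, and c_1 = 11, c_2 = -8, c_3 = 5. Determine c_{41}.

At m = 1, 2, 3: A + B - C = 11; 2A + B + C = -8; 3A + B - C = 5.
Subtracting the first from the second: A + 2C = -19.
Subtracting the second from the third: A - 2C = 13.
Solving: C = -8, A = -3, then B = 6.
So c_m = -3·m + 6 + (-8)·(-1)^m; at m=41 this is -109.

-109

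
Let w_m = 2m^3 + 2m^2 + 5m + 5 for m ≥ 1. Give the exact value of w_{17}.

w_{17} = 2·17^3 + 2·17^2 + 5·17 + 5 = 10494.

10494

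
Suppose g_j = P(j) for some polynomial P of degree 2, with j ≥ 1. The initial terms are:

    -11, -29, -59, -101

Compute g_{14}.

1st diffs: -18, -30, -42.
2nd diffs: -12, -12 (constant).
So g_j = -6j^2 - 5.
Evaluating at j = 14 gives g_{14} = -1181.

-1181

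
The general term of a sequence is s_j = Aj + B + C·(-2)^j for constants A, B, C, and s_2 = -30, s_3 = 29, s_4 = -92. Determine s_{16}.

Write the equations: 2A + B + 4C = -30; 3A + B - 8C = 29; 4A + B + 16C = -92.
Subtracting the first from the second: A - 12C = 59.
Subtracting the second from the third: A + 24C = -121.
Solving: C = -5, A = -1, then B = -8.
So s_j = -1·j + (-8) + (-5)·(-2)^j; at j=16 this is -327704.

-327704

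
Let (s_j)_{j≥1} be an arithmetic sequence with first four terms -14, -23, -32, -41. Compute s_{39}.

-356

Common difference d = -9.
s_j = -14 + (j - 1)·(-9).
s_{39} = -14 + 38·(-9) = -356.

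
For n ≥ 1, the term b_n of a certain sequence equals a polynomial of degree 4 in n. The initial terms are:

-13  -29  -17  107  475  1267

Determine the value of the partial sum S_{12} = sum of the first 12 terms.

1st diffs: -16, 12, 124, 368, 792.
2nd diffs: 28, 112, 244, 424.
3rd diffs: 84, 132, 180.
4th diffs: 48, 48 (constant).
Newton forward-difference form: b_n = -13 + (-16)·C(n-1,1) + 28·C(n-1,2) + 84·C(n-1,3) + 48·C(n-1,4).
Continuing: …, 2711, 5083, 8707, 13955, …, b_{12} = 31051.
Summing n = 1..12 (12 terms) gives 84544.

84544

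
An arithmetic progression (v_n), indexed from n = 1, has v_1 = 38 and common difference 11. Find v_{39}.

v_n = 38 + (n - 1)·11.
v_{39} = 38 + 38·11 = 456.

456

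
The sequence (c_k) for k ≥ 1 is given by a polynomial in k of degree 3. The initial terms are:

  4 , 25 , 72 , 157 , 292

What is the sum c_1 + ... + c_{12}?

1st diffs: 21, 47, 85, 135.
2nd diffs: 26, 38, 50.
3rd diffs: 12, 12 (constant).
Newton forward-difference form: c_k = 4 + 21·C(k-1,1) + 26·C(k-1,2) + 12·C(k-1,3).
Continuing: …, 489, 760, 1117, 1572, …, c_{12} = 3645.
Summing k = 1..12 (12 terms) gives 13094.

13094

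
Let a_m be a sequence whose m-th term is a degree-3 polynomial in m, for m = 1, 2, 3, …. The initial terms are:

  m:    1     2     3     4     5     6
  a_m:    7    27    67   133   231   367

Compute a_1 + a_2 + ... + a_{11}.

6457

1st diffs: 20, 40, 66, 98, 136.
2nd diffs: 20, 26, 32, 38.
3rd diffs: 6, 6, 6 (constant).
So a_m = m^3 + 4m^2 + m + 1.
Continuing: …, 547, 777, 1063, 1411, …, a_{11} = 1827.
Summing m = 1..11 (11 terms) gives 6457.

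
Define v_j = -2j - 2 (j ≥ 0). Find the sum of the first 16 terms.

-272

Over j = 0..15: Σj = 120.
Total = (-2)·120 + (-2)·16 = -272.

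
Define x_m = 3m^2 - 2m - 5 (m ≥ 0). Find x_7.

128

x_7 = 3·7^2 - 2·7 - 5 = 128.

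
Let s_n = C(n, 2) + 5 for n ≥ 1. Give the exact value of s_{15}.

C(15, 2) = 105, so s_{15} = 110.

110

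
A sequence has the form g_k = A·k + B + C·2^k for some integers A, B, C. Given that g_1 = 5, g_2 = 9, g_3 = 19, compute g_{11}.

Write the equations: A + B + 2C = 5; 2A + B + 4C = 9; 3A + B + 8C = 19.
Subtracting the first from the second: A + 2C = 4.
Subtracting the second from the third: A + 4C = 10.
Solving: C = 3, A = -2, then B = 1.
So g_k = -2·k + 1 + 3·2^k; at k=11 this is 6123.

6123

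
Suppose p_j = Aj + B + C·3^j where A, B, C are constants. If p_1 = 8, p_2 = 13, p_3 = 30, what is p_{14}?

4782961

At j = 1, 2, 3: A + B + 3C = 8; 2A + B + 9C = 13; 3A + B + 27C = 30.
Subtracting the first from the second: A + 6C = 5.
Subtracting the second from the third: A + 18C = 17.
Solving: C = 1, A = -1, then B = 6.
So p_j = -1·j + 6 + 1·3^j; at j=14 this is 4782961.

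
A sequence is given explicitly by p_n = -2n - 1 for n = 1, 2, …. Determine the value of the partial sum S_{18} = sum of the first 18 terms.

-360

Over n = 1..18: Σn = 171.
Total = (-2)·171 + (-1)·18 = -360.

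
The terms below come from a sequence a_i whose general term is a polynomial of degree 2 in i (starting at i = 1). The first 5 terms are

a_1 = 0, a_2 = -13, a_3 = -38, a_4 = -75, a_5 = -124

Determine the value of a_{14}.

1st diffs: -13, -25, -37, -49.
2nd diffs: -12, -12, -12 (constant).
Newton forward-difference form: a_i = (-13)·C(i-1,1) + (-12)·C(i-1,2).
At i = 14: i-1 = 13, so a_{14} = -169 - 936 = -1105.

-1105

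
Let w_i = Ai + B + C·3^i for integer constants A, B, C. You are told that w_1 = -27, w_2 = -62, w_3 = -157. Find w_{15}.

Plug in i = 1, 2, 3: A + B + 3C = -27; 2A + B + 9C = -62; 3A + B + 27C = -157.
Subtracting the first from the second: A + 6C = -35.
Subtracting the second from the third: A + 18C = -95.
Solving: C = -5, A = -5, then B = -7.
Therefore w_{15} = -75 + (-7) + (-5)·14348907 = -71744617.

-71744617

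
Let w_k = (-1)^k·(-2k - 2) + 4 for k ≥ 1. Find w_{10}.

-18

(-1)^10 = 1; -2k - 2 at k=10 is -22; so w_{10} = -18.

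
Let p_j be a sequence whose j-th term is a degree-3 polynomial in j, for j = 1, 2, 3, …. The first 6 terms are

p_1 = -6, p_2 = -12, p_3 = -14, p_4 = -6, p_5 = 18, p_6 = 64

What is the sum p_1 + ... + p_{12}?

1st diffs: -6, -2, 8, 24, 46.
2nd diffs: 4, 10, 16, 22.
3rd diffs: 6, 6, 6 (constant).
So p_j = j^3 - 4j^2 - j - 2.
Continuing: …, 138, 246, 394, 588, …, p_{12} = 1138.
Summing j = 1..12 (12 terms) gives 3382.

3382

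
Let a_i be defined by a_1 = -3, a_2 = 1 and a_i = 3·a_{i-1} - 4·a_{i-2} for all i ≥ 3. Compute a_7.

-177

Iterate the recurrence:
a_3 = 15, a_4 = 41, a_5 = 63, a_6 = 25, a_7 = -177.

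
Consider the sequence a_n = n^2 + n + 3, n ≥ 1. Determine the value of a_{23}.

a_{23} = 1·23^2 + 1·23 + 3 = 555.

555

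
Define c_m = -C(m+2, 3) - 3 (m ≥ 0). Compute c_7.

-87

C(9, 3) = 84, so c_7 = -87.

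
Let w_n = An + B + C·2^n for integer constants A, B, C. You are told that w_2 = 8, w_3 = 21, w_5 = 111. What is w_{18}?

At n = 2, 3, 5: 2A + B + 4C = 8; 3A + B + 8C = 21; 5A + B + 32C = 111.
Subtracting the first from the second: A + 4C = 13.
Subtracting the second from the third: 2A + 24C = 90.
Solving: C = 4, A = -3, then B = -2.
Therefore w_{18} = -54 + (-2) + 4·262144 = 1048520.

1048520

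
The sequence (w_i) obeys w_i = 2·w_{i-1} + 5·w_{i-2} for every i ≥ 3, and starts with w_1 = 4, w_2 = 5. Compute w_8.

Step forward from the initial values:
w_3 = 30; w_4 = 85; w_5 = 320; w_6 = 1065; w_7 = 3730; w_8 = 12785.

12785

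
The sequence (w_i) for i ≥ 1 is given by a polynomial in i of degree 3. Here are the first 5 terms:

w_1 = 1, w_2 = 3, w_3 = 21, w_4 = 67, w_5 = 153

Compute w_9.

1137

1st diffs: 2, 18, 46, 86.
2nd diffs: 16, 28, 40.
3rd diffs: 12, 12 (constant).
So w_i = 2i^3 - 4i^2 + 3.
Evaluating at i = 9 gives w_9 = 1137.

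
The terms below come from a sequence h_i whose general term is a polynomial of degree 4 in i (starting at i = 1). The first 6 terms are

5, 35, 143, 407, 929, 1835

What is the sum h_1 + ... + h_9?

1st diffs: 30, 108, 264, 522, 906.
2nd diffs: 78, 156, 258, 384.
3rd diffs: 78, 102, 126.
4th diffs: 24, 24 (constant).
Newton forward-difference form: h_i = 5 + 30·C(i-1,1) + 78·C(i-1,2) + 78·C(i-1,3) + 24·C(i-1,4).
Continuing: 3275, 5423, 8477.
Summing i = 1..9 (9 terms) gives 20529.

20529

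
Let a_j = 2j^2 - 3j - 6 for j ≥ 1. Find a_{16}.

458

a_{16} = 2·16^2 - 3·16 - 6 = 458.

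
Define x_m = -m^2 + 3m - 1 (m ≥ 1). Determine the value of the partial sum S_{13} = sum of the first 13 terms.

-559

Over m = 1..13: Σm = 91, Σm² = 819.
Total = (-1)·819 + (3)·91 + (-1)·13 = -559.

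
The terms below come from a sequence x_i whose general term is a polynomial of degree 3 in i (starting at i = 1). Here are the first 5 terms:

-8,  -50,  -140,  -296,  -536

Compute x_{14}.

1st diffs: -42, -90, -156, -240.
2nd diffs: -48, -66, -84.
3rd diffs: -18, -18 (constant).
Newton forward-difference form: x_i = -8 + (-42)·C(i-1,1) + (-48)·C(i-1,2) + (-18)·C(i-1,3).
At i = 14: i-1 = 13, so x_{14} = -8 - 546 - 3744 - 5148 = -9446.

-9446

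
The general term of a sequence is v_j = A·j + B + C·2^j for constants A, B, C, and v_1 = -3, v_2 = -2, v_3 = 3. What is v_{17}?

Plug in j = 1, 2, 3: A + B + 2C = -3; 2A + B + 4C = -2; 3A + B + 8C = 3.
Subtracting the first from the second: A + 2C = 1.
Subtracting the second from the third: A + 4C = 5.
Solving: C = 2, A = -3, then B = -4.
Therefore v_{17} = -51 + (-4) + 2·131072 = 262089.

262089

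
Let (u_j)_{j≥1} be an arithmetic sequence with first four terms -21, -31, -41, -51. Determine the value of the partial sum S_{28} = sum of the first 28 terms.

-4368

Common difference d = -10.
u_j = -21 + (j - 1)·(-10).
u_{28} = -291; S = 28·(-21 + (-291))/2 = -4368.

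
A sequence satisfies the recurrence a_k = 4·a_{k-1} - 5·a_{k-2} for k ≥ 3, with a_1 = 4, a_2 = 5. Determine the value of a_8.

-1025

a_3 = 0  a_4 = -25  a_5 = -100  a_6 = -275  a_7 = -600  a_8 = -1025.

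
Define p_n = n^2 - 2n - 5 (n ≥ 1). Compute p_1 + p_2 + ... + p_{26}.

Over n = 1..26: Σn = 351, Σn² = 6201.
Total = (1)·6201 + (-2)·351 + (-5)·26 = 5369.

5369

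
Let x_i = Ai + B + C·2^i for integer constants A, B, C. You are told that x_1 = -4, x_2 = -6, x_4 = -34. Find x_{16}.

-196546

Write the equations: A + B + 2C = -4; 2A + B + 4C = -6; 4A + B + 16C = -34.
Subtracting the first from the second: A + 2C = -2.
Subtracting the second from the third: 2A + 12C = -28.
Solving: C = -3, A = 4, then B = -2.
So x_i = 4·i + (-2) + (-3)·2^i; at i=16 this is -196546.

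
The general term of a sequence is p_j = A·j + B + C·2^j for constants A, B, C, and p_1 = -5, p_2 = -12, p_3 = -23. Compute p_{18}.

At j = 1, 2, 3: A + B + 2C = -5; 2A + B + 4C = -12; 3A + B + 8C = -23.
Subtracting the first from the second: A + 2C = -7.
Subtracting the second from the third: A + 4C = -11.
Solving: C = -2, A = -3, then B = 2.
Hence p_{18} = -3·18 + 2 + (-2)·262144 = -524340.

-524340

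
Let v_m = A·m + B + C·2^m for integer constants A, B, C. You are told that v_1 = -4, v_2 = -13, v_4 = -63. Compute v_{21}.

The three given values yield: A + B + 2C = -4; 2A + B + 4C = -13; 4A + B + 16C = -63.
Subtracting the first from the second: A + 2C = -9.
Subtracting the second from the third: 2A + 12C = -50.
Solving: C = -4, A = -1, then B = 5.
Hence v_{21} = -1·21 + 5 + (-4)·2097152 = -8388624.

-8388624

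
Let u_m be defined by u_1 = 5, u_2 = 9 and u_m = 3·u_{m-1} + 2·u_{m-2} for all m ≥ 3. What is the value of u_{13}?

11929325

Compute successive terms:
u_3 = 37;  u_4 = 129;  u_5 = 461;  …;  u_{10} = 264057;  u_{11} = 940453;  u_{12} = 3349473;  u_{13} = 11929325.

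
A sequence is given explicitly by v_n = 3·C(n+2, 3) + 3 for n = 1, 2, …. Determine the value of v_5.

C(7, 3) = 35, so v_5 = 108.

108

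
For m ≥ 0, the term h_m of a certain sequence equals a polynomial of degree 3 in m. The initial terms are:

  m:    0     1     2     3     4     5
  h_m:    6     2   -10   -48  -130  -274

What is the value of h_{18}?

1st diffs: -4, -12, -38, -82, -144.
2nd diffs: -8, -26, -44, -62.
3rd diffs: -18, -18, -18 (constant).
Newton forward-difference form: h_m = 6 + (-4)·C(m,1) + (-8)·C(m,2) + (-18)·C(m,3).
At m = 18: m = 18, so h_{18} = 6 - 72 - 1224 - 14688 = -15978.

-15978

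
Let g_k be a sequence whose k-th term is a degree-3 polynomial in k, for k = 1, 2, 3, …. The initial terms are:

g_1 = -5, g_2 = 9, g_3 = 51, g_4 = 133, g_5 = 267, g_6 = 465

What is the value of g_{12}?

1st diffs: 14, 42, 82, 134, 198.
2nd diffs: 28, 40, 52, 64.
3rd diffs: 12, 12, 12 (constant).
So g_k = 2k^3 + 2k^2 - 6k - 3.
Evaluating at k = 12 gives g_{12} = 3669.

3669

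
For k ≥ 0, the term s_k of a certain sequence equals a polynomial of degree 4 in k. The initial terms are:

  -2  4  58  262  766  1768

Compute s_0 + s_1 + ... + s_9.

1st diffs: 6, 54, 204, 504, 1002.
2nd diffs: 48, 150, 300, 498.
3rd diffs: 102, 150, 198.
4th diffs: 48, 48 (constant).
Newton forward-difference form: s_k = -2 + 6·C(k,1) + 48·C(k,2) + 102·C(k,3) + 48·C(k,4).
Continuing: 3514, 6298, 10462, 16396.
Summing k = 0..9 (10 terms) gives 39526.

39526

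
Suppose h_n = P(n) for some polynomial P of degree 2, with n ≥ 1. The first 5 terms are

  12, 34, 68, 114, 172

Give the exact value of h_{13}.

1068

1st diffs: 22, 34, 46, 58.
2nd diffs: 12, 12, 12 (constant).
Newton forward-difference form: h_n = 12 + 22·C(n-1,1) + 12·C(n-1,2).
At n = 13: n-1 = 12, so h_{13} = 12 + 264 + 792 = 1068.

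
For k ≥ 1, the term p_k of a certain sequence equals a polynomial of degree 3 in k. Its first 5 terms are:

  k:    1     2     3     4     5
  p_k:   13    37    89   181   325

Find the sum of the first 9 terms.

4845

1st diffs: 24, 52, 92, 144.
2nd diffs: 28, 40, 52.
3rd diffs: 12, 12 (constant).
Newton forward-difference form: p_k = 13 + 24·C(k-1,1) + 28·C(k-1,2) + 12·C(k-1,3).
Continuing: 533, 817, 1189, 1661.
Summing k = 1..9 (9 terms) gives 4845.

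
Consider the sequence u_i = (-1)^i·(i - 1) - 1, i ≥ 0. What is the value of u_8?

6

(-1)^8 = 1; i - 1 at i=8 is 7; so u_8 = 6.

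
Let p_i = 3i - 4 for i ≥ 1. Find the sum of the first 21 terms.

609

Over i = 1..21: Σi = 231.
Total = (3)·231 + (-4)·21 = 609.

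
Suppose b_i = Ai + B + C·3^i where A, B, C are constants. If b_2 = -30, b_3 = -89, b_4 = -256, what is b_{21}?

Plug in i = 2, 3, 4: 2A + B + 9C = -30; 3A + B + 27C = -89; 4A + B + 81C = -256.
Subtracting the first from the second: A + 18C = -59.
Subtracting the second from the third: A + 54C = -167.
Solving: C = -3, A = -5, then B = 7.
Hence b_{21} = -5·21 + 7 + (-3)·10460353203 = -31381059707.

-31381059707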